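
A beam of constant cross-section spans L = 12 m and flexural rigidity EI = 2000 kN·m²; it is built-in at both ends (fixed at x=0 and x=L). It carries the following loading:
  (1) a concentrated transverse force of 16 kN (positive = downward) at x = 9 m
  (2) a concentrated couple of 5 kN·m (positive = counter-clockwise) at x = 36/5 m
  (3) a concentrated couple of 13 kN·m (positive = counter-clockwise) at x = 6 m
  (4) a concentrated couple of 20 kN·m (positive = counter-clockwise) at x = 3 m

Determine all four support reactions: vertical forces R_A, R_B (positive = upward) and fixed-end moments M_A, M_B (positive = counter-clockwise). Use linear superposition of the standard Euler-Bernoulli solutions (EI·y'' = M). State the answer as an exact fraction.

Load 1 — point force P=16 kN at a=9 m (b=L-a=3):
  R_A = Pb²(3a+b)/L³ = 16·3²·(3·9+3)/12³ = 5/2 kN
  M_A = Pab²/L² = 16·9·3²/12² = 9 kN·m
  R_B = Pa²(a+3b)/L³ = 16·9²·(9+3·3)/12³ = 27/2 kN
  M_B = -Pa²b/L² = -16·9²·3/12² = -27 kN·m
Load 2 — applied couple M₀=5 kN·m at a=36/5 m (b=L-a=24/5):
  R_A = 6M₀ab/L³ = 6·5·(36/5)·(24/5)/12³ = 3/5 kN
  M_A = M₀b(2a-b)/L² = 5·(24/5)·(2·(36/5)-(24/5))/12² = 8/5 kN·m
  R_B = -6M₀ab/L³ = -6·5·(36/5)·(24/5)/12³ = -3/5 kN
  M_B = M₀a(2b-a)/L² = 5·(36/5)·(2·(24/5)-(36/5))/12² = 3/5 kN·m
Load 3 — applied couple M₀=13 kN·m at a=6 m (b=L-a=6):
  R_A = 6M₀ab/L³ = 6·13·6·6/12³ = 13/8 kN
  M_A = M₀b(2a-b)/L² = 13·6·(2·6-6)/12² = 13/4 kN·m
  R_B = -6M₀ab/L³ = -6·13·6·6/12³ = -13/8 kN
  M_B = M₀a(2b-a)/L² = 13·6·(2·6-6)/12² = 13/4 kN·m
Load 4 — applied couple M₀=20 kN·m at a=3 m (b=L-a=9):
  R_A = 6M₀ab/L³ = 6·20·3·9/12³ = 15/8 kN
  M_A = M₀b(2a-b)/L² = 20·9·(2·3-9)/12² = -15/4 kN·m
  R_B = -6M₀ab/L³ = -6·20·3·9/12³ = -15/8 kN
  M_B = M₀a(2b-a)/L² = 20·3·(2·9-3)/12² = 25/4 kN·m
Superposition: R_A = 33/5 kN, M_A = 101/10 kN·m, R_B = 47/5 kN, M_B = -169/10 kN·m

R_A = 33/5 kN, M_A = 101/10 kN·m, R_B = 47/5 kN, M_B = -169/10 kN·m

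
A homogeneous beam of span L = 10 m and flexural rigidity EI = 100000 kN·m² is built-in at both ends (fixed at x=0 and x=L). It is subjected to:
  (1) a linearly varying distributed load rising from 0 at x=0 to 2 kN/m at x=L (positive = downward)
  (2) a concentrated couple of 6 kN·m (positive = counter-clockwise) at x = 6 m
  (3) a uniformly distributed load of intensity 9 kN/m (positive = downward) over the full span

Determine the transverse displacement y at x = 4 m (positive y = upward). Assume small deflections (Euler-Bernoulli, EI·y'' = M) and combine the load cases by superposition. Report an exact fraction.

Load 1 — triangular load w₀=2 kN/m (0→w₀ over full span):
  y_1 = -w₀x²(L-x)²(x+2L)/(120LEI) = -2·4²·(10-4)²·(4+2·10)/(120·10·100000) = -18/78125 m
Load 2 — applied couple M₀=6 kN·m at a=6 m (b=L-a=4):
  y_2 = (R_Ax³/6 - M_Ax²/2)/EI  [x≤a] with R_A=108/125, M_A=48/25 = ((108/125)·4³/6 - (48/25)·4²/2)/100000 = -24/390625 m
Load 3 — uniform load w=9 kN/m over full span:
  y_3 = -wx²(L-x)²/(24EI) = -9·4²·(10-4)²/(24·100000) = -27/12500 m
Superposition: y = Σ y_i = -3831/1562500 m ≈ -0.002452 m

y(4) = -3831/1562500 m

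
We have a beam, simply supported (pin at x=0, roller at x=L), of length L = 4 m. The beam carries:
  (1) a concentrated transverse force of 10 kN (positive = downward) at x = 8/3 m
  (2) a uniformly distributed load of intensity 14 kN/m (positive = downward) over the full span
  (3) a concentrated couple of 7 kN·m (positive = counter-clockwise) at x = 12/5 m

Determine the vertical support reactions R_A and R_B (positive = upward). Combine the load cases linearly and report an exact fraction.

R_A = 397/12 kN, R_B = 395/12 kN

Load 1 — point force P=10 kN at a=8/3 m (b=L-a=4/3):
  R_A = Pb/L = 10·(4/3)/4 = 10/3 kN
  R_B = Pa/L = 10·(8/3)/4 = 20/3 kN
Load 2 — uniform load w=14 kN/m over full span:
  R_A = wL/2 = 14·4/2 = 28 kN
  R_B = wL/2 = 14·4/2 = 28 kN
Load 3 — applied couple M₀=7 kN·m at a=12/5 m (b=L-a=8/5):
  R_A = M₀/L = 7/4 kN
  R_B = -M₀/L = -7/4 kN
Superposition: R_A = 397/12 kN, R_B = 395/12 kN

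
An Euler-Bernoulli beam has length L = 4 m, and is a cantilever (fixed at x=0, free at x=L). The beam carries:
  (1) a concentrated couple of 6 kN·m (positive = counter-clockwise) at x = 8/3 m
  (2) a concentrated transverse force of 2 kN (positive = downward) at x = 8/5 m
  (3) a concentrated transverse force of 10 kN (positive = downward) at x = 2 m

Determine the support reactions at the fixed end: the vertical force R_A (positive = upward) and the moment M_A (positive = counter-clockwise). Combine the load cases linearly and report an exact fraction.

R_A = 12 kN, M_A = 86/5 kN·m

Load 1 — applied couple M₀=6 kN·m at a=8/3 m (b=L-a=4/3):
  R_A = 0 kN
  M_A = -M₀ = -6 kN·m
Load 2 — point force P=2 kN at a=8/5 m (b=L-a=12/5):
  R_A = P = 2 kN
  M_A = Pa = 2·(8/5) = 16/5 kN·m
Load 3 — point force P=10 kN at a=2 m (b=L-a=2):
  R_A = P = 10 kN
  M_A = Pa = 10·2 = 20 kN·m
Superposition: R_A = 12 kN, M_A = 86/5 kN·m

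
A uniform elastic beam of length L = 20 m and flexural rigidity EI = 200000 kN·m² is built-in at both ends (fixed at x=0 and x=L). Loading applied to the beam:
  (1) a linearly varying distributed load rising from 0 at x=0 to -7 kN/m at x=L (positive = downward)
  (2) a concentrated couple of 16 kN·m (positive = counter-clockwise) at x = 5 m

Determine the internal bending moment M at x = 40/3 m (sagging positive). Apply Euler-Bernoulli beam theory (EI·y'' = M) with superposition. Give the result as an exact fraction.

Load 1 — triangular load w₀=-7 kN/m (0→w₀ over full span):
  M_1 = 3w₀Lx/20 - w₀L²/30 - w₀x³/(6L) = 3·(-7)·20·(40/3)/20 - (-7)·20²/30 - (-7)·(40/3)³/(6·20) = -3920/81 kN·m
Load 2 — applied couple M₀=16 kN·m at a=5 m (b=L-a=15):
  M_2 = R_Ax - M_A - M₀  [x>a] with R_A=9/10, M_A=-3 = (9/10)·(40/3) - (-3) - 16 = -1 kN·m
Superposition: M = Σ M_i = -4001/81 kN·m ≈ -49.395062 kN·m

M(40/3) = -4001/81 kN·m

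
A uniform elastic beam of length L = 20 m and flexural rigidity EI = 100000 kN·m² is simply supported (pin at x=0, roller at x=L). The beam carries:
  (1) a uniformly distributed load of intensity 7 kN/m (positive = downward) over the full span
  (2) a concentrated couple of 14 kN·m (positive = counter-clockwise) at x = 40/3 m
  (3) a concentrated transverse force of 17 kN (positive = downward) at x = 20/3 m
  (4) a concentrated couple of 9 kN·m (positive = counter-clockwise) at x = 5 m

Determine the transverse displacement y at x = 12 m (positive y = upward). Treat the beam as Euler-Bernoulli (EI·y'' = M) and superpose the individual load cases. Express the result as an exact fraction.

y(12) = -6522929/40500000 m

Load 1 — uniform load w=7 kN/m over full span:
  y_1 = -wx(L³-2Lx²+x³)/(24EI) = -7·12·(20³-2·20·12²+12³)/(24·100000) = -434/3125 m
Load 2 — applied couple M₀=14 kN·m at a=40/3 m (b=L-a=20/3):
  y_2 = (M₀x³/(6L)+C₁x)/EI  [x≤a] with C₁=M₀(3b²-L²)/(6L)=-280/9 = (14·12³/(6·20)+(-280/9)·12)/100000 = -161/93750 m
Load 3 — point force P=17 kN at a=20/3 m (b=L-a=40/3):
  y_3 = -Pa(L-x)(2Lx-a²-x²)/(6LEI)  [x>a] = -17·(20/3)·(20-12)·(2·20·12-(20/3)²-12²)/(6·20·100000) = -5576/253125 m
Load 4 — applied couple M₀=9 kN·m at a=5 m (b=L-a=15):
  y_4 = (M₀x³/(6L)-M₀(x-a)²/2+C₁x)/EI  [x>a] with C₁=M₀(3b²-L²)/(6L)=165/8 = (9·12³/(6·20)-9·(12-5)²/2+(165/8)·12)/100000 = 783/500000 m
Superposition: y = Σ y_i = -6522929/40500000 m ≈ -0.161060 m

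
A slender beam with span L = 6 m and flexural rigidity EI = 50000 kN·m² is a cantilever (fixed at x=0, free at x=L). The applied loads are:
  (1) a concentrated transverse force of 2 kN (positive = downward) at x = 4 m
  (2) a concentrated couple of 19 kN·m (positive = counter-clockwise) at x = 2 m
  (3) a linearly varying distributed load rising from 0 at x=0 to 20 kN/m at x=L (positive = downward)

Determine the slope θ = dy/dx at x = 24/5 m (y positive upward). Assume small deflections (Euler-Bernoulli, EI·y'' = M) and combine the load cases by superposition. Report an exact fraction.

Load 1 — point force P=2 kN at a=4 m (b=L-a=2):
  θ_1 = -Pa²/(2EI)  [x>a] = -2·4²/(2·50000) = -1/3125 rad
Load 2 — applied couple M₀=19 kN·m at a=2 m (b=L-a=4):
  θ_2 = M₀a/EI  [x>a] = 19·2/50000 = 19/25000 rad
Load 3 — triangular load w₀=20 kN/m (0→w₀ over full span):
  θ_3 = (w₀Lx²/4-w₀L²x/3-w₀x⁴/(24L))/EI = (20·6·(24/5)²/4-20·6²·(24/5)/3-20·(24/5)⁴/(24·6))/50000 = -4176/390625 rad
Superposition: θ = Σ θ_i = -32033/3125000 rad ≈ -0.010251 rad

θ(24/5) = -32033/3125000 rad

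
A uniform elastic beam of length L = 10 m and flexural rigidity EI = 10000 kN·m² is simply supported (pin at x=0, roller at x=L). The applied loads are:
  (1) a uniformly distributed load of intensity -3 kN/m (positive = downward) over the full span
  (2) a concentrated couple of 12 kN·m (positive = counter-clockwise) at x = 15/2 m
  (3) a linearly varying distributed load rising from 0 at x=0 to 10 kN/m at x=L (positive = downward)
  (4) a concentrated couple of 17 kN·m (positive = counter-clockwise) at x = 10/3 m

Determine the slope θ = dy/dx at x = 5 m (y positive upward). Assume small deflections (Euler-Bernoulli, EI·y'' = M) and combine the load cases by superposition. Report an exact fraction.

Load 1 — uniform load w=-3 kN/m over full span:
  θ_1 = -w(L³-6Lx²+4x³)/(24EI) = -(-3)·(10³-6·10·5²+4·5³)/(24·10000) = 0 rad
Load 2 — applied couple M₀=12 kN·m at a=15/2 m (b=L-a=5/2):
  θ_2 = (M₀x²/(2L)+C₁)/EI  [x≤a] with C₁=M₀(3b²-L²)/(6L)=-65/4 = (12·5²/(2·10)+(-65/4))/10000 = -1/8000 rad
Load 3 — triangular load w₀=10 kN/m (0→w₀ over full span):
  θ_3 = -w₀(7L⁴-30L²x²+15x⁴)/(360LEI) = -10·(7·10⁴-30·10²·5²+15·5⁴)/(360·10·10000) = -7/5760 rad
Load 4 — applied couple M₀=17 kN·m at a=10/3 m (b=L-a=20/3):
  θ_4 = (M₀x²/(2L)-M₀(x-a)+C₁)/EI  [x>a] with C₁=M₀(3b²-L²)/(6L)=85/9 = (17·5²/(2·10)-17·(5-(10/3))+(85/9))/10000 = 17/72000 rad
Superposition: θ = Σ θ_i = -53/48000 rad ≈ -0.001104 rad

θ(5) = -53/48000 rad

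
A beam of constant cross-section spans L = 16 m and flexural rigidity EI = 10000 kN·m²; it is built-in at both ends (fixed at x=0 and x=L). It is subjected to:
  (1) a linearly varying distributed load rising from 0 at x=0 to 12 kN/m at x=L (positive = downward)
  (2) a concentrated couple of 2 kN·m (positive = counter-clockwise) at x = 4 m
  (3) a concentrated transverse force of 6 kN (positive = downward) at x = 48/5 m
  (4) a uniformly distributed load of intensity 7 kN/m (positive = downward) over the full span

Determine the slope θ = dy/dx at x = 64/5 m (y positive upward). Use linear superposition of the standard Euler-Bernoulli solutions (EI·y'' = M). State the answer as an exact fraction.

θ(64/5) = 90262/1953125 rad

Load 1 — triangular load w₀=12 kN/m (0→w₀ over full span):
  θ_1 = -w₀(2x(L-x)(L-2x)(x+2L)+x²(L-x)²)/(120LEI) = -12·(2·(64/5)·(16-(64/5))·(16-2·(64/5))·((64/5)+2·16)+(64/5)²·(16-(64/5))²)/(120·16·10000) = 8192/390625 rad
Load 2 — applied couple M₀=2 kN·m at a=4 m (b=L-a=12):
  θ_2 = (R_Ax²/2 - M_Ax - M₀(x-a))/EI  [x>a] with R_A=9/64, M_A=-3/8 = ((9/64)·(64/5)²/2 - (-3/8)·(64/5) - 2·((64/5)-4))/10000 = -2/15625 rad
Load 3 — point force P=6 kN at a=48/5 m (b=L-a=32/5):
  θ_3 = Pa²(L-x)(2bL-(3b+a)(L-x))/(2L³EI)  [x>a] = 6·(48/5)²·(16-(64/5))·(2·(32/5)·16-(3·(32/5)+(48/5))·(16-(64/5)))/(2·16³·10000) = 4752/1953125 rad
Load 4 — uniform load w=7 kN/m over full span:
  θ_4 = -wx(L-x)(L-2x)/(12EI) = -7·(64/5)·(16-(64/5))·(16-2·(64/5))/(12·10000) = 1792/78125 rad
Superposition: θ = Σ θ_i = 90262/1953125 rad ≈ 0.046214 rad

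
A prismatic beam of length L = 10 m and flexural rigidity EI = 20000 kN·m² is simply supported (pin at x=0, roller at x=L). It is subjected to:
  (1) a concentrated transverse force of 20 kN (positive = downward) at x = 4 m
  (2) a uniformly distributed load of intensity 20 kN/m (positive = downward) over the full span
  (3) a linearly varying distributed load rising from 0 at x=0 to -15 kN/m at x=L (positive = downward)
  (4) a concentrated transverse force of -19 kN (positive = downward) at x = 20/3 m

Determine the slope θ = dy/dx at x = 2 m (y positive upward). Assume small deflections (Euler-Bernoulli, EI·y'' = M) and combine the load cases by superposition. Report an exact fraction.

θ(2) = -17827/810000 rad

Load 1 — point force P=20 kN at a=4 m (b=L-a=6):
  θ_1 = -Pb(L²-b²-3x²)/(6LEI)  [x≤a] = -20·6·(10²-6²-3·2²)/(6·10·20000) = -13/2500 rad
Load 2 — uniform load w=20 kN/m over full span:
  θ_2 = -w(L³-6Lx²+4x³)/(24EI) = -20·(10³-6·10·2²+4·2³)/(24·20000) = -33/1000 rad
Load 3 — triangular load w₀=-15 kN/m (0→w₀ over full span):
  θ_3 = -w₀(7L⁴-30L²x²+15x⁴)/(360LEI) = -(-15)·(7·10⁴-30·10²·2²+15·2⁴)/(360·10·20000) = 91/7500 rad
Load 4 — point force P=-19 kN at a=20/3 m (b=L-a=10/3):
  θ_4 = -Pb(L²-b²-3x²)/(6LEI)  [x≤a] = -(-19)·(10/3)·(10²-(10/3)²-3·2²)/(6·10·20000) = 3287/810000 rad
Superposition: θ = Σ θ_i = -17827/810000 rad ≈ -0.022009 rad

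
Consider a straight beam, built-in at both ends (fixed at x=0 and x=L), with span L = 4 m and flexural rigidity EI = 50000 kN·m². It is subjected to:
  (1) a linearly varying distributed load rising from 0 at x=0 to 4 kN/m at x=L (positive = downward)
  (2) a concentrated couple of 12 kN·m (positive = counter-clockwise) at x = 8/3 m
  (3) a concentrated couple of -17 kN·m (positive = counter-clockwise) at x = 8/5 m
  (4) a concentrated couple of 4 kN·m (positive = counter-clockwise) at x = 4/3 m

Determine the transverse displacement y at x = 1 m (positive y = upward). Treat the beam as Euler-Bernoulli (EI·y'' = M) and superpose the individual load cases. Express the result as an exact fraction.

Load 1 — triangular load w₀=4 kN/m (0→w₀ over full span):
  y_1 = -w₀x²(L-x)²(x+2L)/(120LEI) = -4·1²·(4-1)²·(1+2·4)/(120·4·50000) = -27/2000000 m
Load 2 — applied couple M₀=12 kN·m at a=8/3 m (b=L-a=4/3):
  y_2 = (R_Ax³/6 - M_Ax²/2)/EI  [x≤a] with R_A=4, M_A=4 = (4·1³/6 - 4·1²/2)/50000 = -1/37500 m
Load 3 — applied couple M₀=-17 kN·m at a=8/5 m (b=L-a=12/5):
  y_3 = (R_Ax³/6 - M_Ax²/2)/EI  [x≤a] with R_A=-153/25, M_A=-51/25 = ((-153/25)·1³/6 - (-51/25)·1²/2)/50000 = 0 m
Load 4 — applied couple M₀=4 kN·m at a=4/3 m (b=L-a=8/3):
  y_4 = (R_Ax³/6 - M_Ax²/2)/EI  [x≤a] with R_A=4/3, M_A=0 = ((4/3)·1³/6 - 0·1²/2)/50000 = 1/225000 m
Superposition: y = Σ y_i = -643/18000000 m ≈ -0.000036 m

y(1) = -643/18000000 m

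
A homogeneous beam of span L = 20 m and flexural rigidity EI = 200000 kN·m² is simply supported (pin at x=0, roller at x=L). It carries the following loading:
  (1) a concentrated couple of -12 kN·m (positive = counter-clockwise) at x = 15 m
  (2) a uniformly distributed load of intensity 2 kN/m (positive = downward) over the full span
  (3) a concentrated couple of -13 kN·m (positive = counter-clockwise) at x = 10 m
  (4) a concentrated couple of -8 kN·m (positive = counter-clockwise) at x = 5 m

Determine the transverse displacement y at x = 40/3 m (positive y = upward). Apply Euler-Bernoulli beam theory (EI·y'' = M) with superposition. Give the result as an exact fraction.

Load 1 — applied couple M₀=-12 kN·m at a=15 m (b=L-a=5):
  y_1 = (M₀x³/(6L)+C₁x)/EI  [x≤a] with C₁=M₀(3b²-L²)/(6L)=65/2 = ((-12)·(40/3)³/(6·20)+(65/2)·(40/3))/200000 = 53/54000 m
Load 2 — uniform load w=2 kN/m over full span:
  y_2 = -wx(L³-2Lx²+x³)/(24EI) = -2·(40/3)·(20³-2·20·(40/3)²+(40/3)³)/(24·200000) = -22/1215 m
Load 3 — applied couple M₀=-13 kN·m at a=10 m (b=L-a=10):
  y_3 = (M₀x³/(6L)-M₀(x-a)²/2+C₁x)/EI  [x>a] with C₁=M₀(3b²-L²)/(6L)=65/6 = ((-13)·(40/3)³/(6·20)-(-13)·((40/3)-10)²/2+(65/6)·(40/3))/200000 = -13/64800 m
Load 4 — applied couple M₀=-8 kN·m at a=5 m (b=L-a=15):
  y_4 = (M₀x³/(6L)-M₀(x-a)²/2+C₁x)/EI  [x>a] with C₁=M₀(3b²-L²)/(6L)=-55/3 = ((-8)·(40/3)³/(6·20)-(-8)·((40/3)-5)²/2+(-55/3)·(40/3))/200000 = -101/162000 m
Superposition: y = Σ y_i = -17447/972000 m ≈ -0.017950 m

y(40/3) = -17447/972000 m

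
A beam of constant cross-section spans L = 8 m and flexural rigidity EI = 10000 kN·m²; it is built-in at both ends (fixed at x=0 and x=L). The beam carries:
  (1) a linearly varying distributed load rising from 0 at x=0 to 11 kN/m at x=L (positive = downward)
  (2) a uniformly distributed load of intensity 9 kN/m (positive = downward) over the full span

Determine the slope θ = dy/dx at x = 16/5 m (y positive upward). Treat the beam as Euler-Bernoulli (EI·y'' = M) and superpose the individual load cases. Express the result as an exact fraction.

Load 1 — triangular load w₀=11 kN/m (0→w₀ over full span):
  θ_1 = -w₀(2x(L-x)(L-2x)(x+2L)+x²(L-x)²)/(120LEI) = -11·(2·(16/5)·(8-(16/5))·(8-2·(16/5))·((16/5)+2·8)+(16/5)²·(8-(16/5))²)/(120·8·10000) = -528/390625 rad
Load 2 — uniform load w=9 kN/m over full span:
  θ_2 = -wx(L-x)(L-2x)/(12EI) = -9·(16/5)·(8-(16/5))·(8-2·(16/5))/(12·10000) = -144/78125 rad
Superposition: θ = Σ θ_i = -1248/390625 rad ≈ -0.003195 rad

θ(16/5) = -1248/390625 rad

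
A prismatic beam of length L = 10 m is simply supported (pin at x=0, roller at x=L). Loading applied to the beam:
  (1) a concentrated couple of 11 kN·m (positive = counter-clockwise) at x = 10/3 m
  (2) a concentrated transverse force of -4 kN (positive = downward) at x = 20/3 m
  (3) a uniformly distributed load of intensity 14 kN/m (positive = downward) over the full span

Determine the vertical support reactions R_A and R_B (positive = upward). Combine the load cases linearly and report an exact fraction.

Load 1 — applied couple M₀=11 kN·m at a=10/3 m (b=L-a=20/3):
  R_A = M₀/L = 11/10 kN
  R_B = -M₀/L = -11/10 kN
Load 2 — point force P=-4 kN at a=20/3 m (b=L-a=10/3):
  R_A = Pb/L = (-4)·(10/3)/10 = -4/3 kN
  R_B = Pa/L = (-4)·(20/3)/10 = -8/3 kN
Load 3 — uniform load w=14 kN/m over full span:
  R_A = wL/2 = 14·10/2 = 70 kN
  R_B = wL/2 = 14·10/2 = 70 kN
Superposition: R_A = 2093/30 kN, R_B = 1987/30 kN

R_A = 2093/30 kN, R_B = 1987/30 kN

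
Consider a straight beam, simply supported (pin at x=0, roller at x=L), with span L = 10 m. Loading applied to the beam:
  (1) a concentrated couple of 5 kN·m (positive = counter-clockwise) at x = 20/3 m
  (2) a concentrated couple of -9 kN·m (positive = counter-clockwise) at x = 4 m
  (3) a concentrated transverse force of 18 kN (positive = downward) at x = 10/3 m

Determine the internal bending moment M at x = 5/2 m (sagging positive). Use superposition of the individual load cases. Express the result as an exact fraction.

M(5/2) = 29 kN·m

Load 1 — applied couple M₀=5 kN·m at a=20/3 m (b=L-a=10/3):
  M_1 = M₀x/L  [x≤a] = 5·(5/2)/10 = 5/4 kN·m
Load 2 — applied couple M₀=-9 kN·m at a=4 m (b=L-a=6):
  M_2 = M₀x/L  [x≤a] = (-9)·(5/2)/10 = -9/4 kN·m
Load 3 — point force P=18 kN at a=10/3 m (b=L-a=20/3):
  M_3 = Pbx/L  [x≤a] = 18·(20/3)·(5/2)/10 = 30 kN·m
Superposition: M = Σ M_i = 29 kN·m ≈ 29.000000 kN·m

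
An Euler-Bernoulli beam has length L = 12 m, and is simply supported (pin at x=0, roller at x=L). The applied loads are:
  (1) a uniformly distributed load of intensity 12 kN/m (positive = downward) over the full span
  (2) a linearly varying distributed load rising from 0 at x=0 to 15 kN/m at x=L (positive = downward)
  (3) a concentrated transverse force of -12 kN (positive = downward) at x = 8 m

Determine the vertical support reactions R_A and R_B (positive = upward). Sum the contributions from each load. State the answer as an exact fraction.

Load 1 — uniform load w=12 kN/m over full span:
  R_A = wL/2 = 12·12/2 = 72 kN
  R_B = wL/2 = 12·12/2 = 72 kN
Load 2 — triangular load w₀=15 kN/m (0→w₀ over full span):
  R_A = w₀L/6 = 15·12/6 = 30 kN
  R_B = w₀L/3 = 15·12/3 = 60 kN
Load 3 — point force P=-12 kN at a=8 m (b=L-a=4):
  R_A = Pb/L = (-12)·4/12 = -4 kN
  R_B = Pa/L = (-12)·8/12 = -8 kN
Superposition: R_A = 98 kN, R_B = 124 kN

R_A = 98 kN, R_B = 124 kN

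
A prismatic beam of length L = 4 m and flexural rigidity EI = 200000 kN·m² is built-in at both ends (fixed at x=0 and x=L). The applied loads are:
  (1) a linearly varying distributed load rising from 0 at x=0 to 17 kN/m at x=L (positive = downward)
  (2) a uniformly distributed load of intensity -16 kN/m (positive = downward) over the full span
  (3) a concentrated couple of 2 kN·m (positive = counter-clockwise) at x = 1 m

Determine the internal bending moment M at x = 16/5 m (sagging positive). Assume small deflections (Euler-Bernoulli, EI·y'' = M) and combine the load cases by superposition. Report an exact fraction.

M(16/5) = 1391/1000 kN·m

Load 1 — triangular load w₀=17 kN/m (0→w₀ over full span):
  M_1 = 3w₀Lx/20 - w₀L²/30 - w₀x³/(6L) = 3·17·4·(16/5)/20 - 17·4²/30 - 17·(16/5)³/(6·4) = 136/375 kN·m
Load 2 — uniform load w=-16 kN/m over full span:
  M_2 = wLx/2 - wL²/12 - wx²/2 = (-16)·4·(16/5)/2 - (-16)·4²/12 - (-16)·(16/5)²/2 = 64/75 kN·m
Load 3 — applied couple M₀=2 kN·m at a=1 m (b=L-a=3):
  M_3 = R_Ax - M_A - M₀  [x>a] with R_A=9/16, M_A=-3/8 = (9/16)·(16/5) - (-3/8) - 2 = 7/40 kN·m
Superposition: M = Σ M_i = 1391/1000 kN·m ≈ 1.391000 kN·m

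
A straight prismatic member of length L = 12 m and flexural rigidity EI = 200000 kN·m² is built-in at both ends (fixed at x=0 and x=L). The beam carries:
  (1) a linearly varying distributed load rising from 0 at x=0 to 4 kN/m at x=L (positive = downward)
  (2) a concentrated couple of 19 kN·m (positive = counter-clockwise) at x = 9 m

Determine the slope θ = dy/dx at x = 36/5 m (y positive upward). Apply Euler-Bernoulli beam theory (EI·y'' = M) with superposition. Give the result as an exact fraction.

Load 1 — triangular load w₀=4 kN/m (0→w₀ over full span):
  θ_1 = -w₀(2x(L-x)(L-2x)(x+2L)+x²(L-x)²)/(120LEI) = -4·(2·(36/5)·(12-(36/5))·(12-2·(36/5))·((36/5)+2·12)+(36/5)²·(12-(36/5))²)/(120·12·200000) = 108/1953125 rad
Load 2 — applied couple M₀=19 kN·m at a=9 m (b=L-a=3):
  θ_2 = (R_Ax²/2 - M_Ax)/EI  [x≤a] with R_A=57/32, M_A=95/16 = ((57/32)·(36/5)²/2 - (95/16)·(36/5))/200000 = 171/10000000 rad
Superposition: θ = Σ θ_i = 18099/250000000 rad ≈ 0.000072 rad

θ(36/5) = 18099/250000000 rad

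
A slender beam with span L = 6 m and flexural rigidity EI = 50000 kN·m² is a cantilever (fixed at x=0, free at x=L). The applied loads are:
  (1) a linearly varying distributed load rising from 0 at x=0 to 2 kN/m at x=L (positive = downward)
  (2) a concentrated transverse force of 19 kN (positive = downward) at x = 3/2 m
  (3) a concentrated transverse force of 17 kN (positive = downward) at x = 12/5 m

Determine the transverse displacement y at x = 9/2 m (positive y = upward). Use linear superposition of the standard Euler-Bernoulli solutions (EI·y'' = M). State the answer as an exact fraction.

y(9/2) = -13556889/1600000000 m

Load 1 — triangular load w₀=2 kN/m (0→w₀ over full span):
  y_1 = (w₀Lx³/12-w₀L²x²/6-w₀x⁵/(120L))/EI = (2·6·(9/2)³/12-2·6²·(9/2)²/6-2·(9/2)⁵/(120·6))/50000 = -200961/64000000 m
Load 2 — point force P=19 kN at a=3/2 m (b=L-a=9/2):
  y_2 = -Pa²(3x-a)/(6EI)  [x>a] = -19·(3/2)²·(3·(9/2)-(3/2))/(6·50000) = -171/100000 m
Load 3 — point force P=17 kN at a=12/5 m (b=L-a=18/5):
  y_3 = -Pa²(3x-a)/(6EI)  [x>a] = -17·(12/5)²·(3·(9/2)-(12/5))/(6·50000) = -5661/1562500 m
Superposition: y = Σ y_i = -13556889/1600000000 m ≈ -0.008473 m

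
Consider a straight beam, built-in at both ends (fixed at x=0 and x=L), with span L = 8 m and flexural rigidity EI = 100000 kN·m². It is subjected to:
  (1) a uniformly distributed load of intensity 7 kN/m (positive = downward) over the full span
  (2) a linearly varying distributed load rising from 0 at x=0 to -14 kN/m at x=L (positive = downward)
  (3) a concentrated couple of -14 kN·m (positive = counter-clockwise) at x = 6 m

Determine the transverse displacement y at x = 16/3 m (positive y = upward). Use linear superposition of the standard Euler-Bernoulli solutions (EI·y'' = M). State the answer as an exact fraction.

Load 1 — uniform load w=7 kN/m over full span:
  y_1 = -wx²(L-x)²/(24EI) = -7·(16/3)²·(8-(16/3))²/(24·100000) = -448/759375 m
Load 2 — triangular load w₀=-14 kN/m (0→w₀ over full span):
  y_2 = -w₀x²(L-x)²(x+2L)/(120LEI) = -(-14)·(16/3)²·(8-(16/3))²·((16/3)+2·8)/(120·8·100000) = 7168/11390625 m
Load 3 — applied couple M₀=-14 kN·m at a=6 m (b=L-a=2):
  y_3 = (R_Ax³/6 - M_Ax²/2)/EI  [x≤a] with R_A=-63/32, M_A=-35/8 = ((-63/32)·(16/3)³/6 - (-35/8)·(16/3)²/2)/100000 = 7/56250 m
Superposition: y = Σ y_i = 3731/22781250 m ≈ 0.000164 m

y(16/3) = 3731/22781250 m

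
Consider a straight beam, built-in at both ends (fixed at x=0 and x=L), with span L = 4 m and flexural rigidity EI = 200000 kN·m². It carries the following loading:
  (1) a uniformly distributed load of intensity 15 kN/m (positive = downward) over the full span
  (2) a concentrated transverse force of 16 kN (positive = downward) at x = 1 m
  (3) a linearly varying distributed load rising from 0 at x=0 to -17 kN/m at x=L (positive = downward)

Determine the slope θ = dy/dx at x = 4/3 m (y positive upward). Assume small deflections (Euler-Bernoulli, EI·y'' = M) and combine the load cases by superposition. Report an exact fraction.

Load 1 — uniform load w=15 kN/m over full span:
  θ_1 = -wx(L-x)(L-2x)/(12EI) = -15·(4/3)·(4-(4/3))·(4-2·(4/3))/(12·200000) = -1/33750 rad
Load 2 — point force P=16 kN at a=1 m (b=L-a=3):
  θ_2 = Pa²(L-x)(2bL-(3b+a)(L-x))/(2L³EI)  [x>a] = 16·1²·(4-(4/3))·(2·3·4-(3·3+1)·(4-(4/3)))/(2·4³·200000) = -1/225000 rad
Load 3 — triangular load w₀=-17 kN/m (0→w₀ over full span):
  θ_3 = -w₀(2x(L-x)(L-2x)(x+2L)+x²(L-x)²)/(120LEI) = -(-17)·(2·(4/3)·(4-(4/3))·(4-2·(4/3))·((4/3)+2·4)+(4/3)²·(4-(4/3))²)/(120·4·200000) = 68/3796875 rad
Superposition: θ = Σ θ_i = -491/30375000 rad ≈ -0.000016 rad

θ(4/3) = -491/30375000 rad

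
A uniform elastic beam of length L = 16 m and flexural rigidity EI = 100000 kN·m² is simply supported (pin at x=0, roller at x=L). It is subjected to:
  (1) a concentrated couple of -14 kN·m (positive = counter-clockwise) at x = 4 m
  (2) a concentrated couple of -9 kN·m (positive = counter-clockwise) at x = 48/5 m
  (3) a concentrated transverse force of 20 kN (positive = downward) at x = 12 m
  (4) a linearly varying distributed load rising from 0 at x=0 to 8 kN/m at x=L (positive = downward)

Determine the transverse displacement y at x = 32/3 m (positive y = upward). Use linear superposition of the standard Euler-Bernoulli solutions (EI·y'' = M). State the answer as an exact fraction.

y(32/3) = -4890811/113906250 m

Load 1 — applied couple M₀=-14 kN·m at a=4 m (b=L-a=12):
  y_1 = (M₀x³/(6L)-M₀(x-a)²/2+C₁x)/EI  [x>a] with C₁=M₀(3b²-L²)/(6L)=-77/3 = ((-14)·(32/3)³/(6·16)-(-14)·((32/3)-4)²/2+(-77/3)·(32/3))/100000 = -707/506250 m
Load 2 — applied couple M₀=-9 kN·m at a=48/5 m (b=L-a=32/5):
  y_2 = (M₀x³/(6L)-M₀(x-a)²/2+C₁x)/EI  [x>a] with C₁=M₀(3b²-L²)/(6L)=312/25 = ((-9)·(32/3)³/(6·16)-(-9)·((32/3)-(48/5))²/2+(312/25)·(32/3))/100000 = 172/703125 m
Load 3 — point force P=20 kN at a=12 m (b=L-a=4):
  y_3 = -Pbx(L²-b²-x²)/(6LEI)  [x≤a] = -20·4·(32/3)·(16²-4²-(32/3)²)/(6·16·100000) = -568/50625 m
Load 4 — triangular load w₀=8 kN/m (0→w₀ over full span):
  y_4 = -w₀x(7L⁴-10L²x²+3x⁴)/(360LEI) = -8·(32/3)·(7·16⁴-10·16²·(32/3)²+3·(32/3)⁴)/(360·16·100000) = -69632/2278125 m
Superposition: y = Σ y_i = -4890811/113906250 m ≈ -0.042937 m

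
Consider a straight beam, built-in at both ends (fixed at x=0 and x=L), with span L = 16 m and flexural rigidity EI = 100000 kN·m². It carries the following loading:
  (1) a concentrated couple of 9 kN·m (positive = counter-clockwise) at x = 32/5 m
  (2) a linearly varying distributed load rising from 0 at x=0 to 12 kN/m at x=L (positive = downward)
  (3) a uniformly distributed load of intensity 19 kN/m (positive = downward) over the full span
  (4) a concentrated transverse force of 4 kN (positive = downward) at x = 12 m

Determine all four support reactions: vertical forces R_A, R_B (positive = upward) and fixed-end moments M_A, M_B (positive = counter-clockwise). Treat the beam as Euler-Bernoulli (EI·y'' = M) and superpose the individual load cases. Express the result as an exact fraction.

R_A = 36447/200 kN, M_A = 38386/75 kN·m, R_B = 44353/200 kN, M_B = -42379/75 kN·m

Load 1 — applied couple M₀=9 kN·m at a=32/5 m (b=L-a=48/5):
  R_A = 6M₀ab/L³ = 6·9·(32/5)·(48/5)/16³ = 81/100 kN
  M_A = M₀b(2a-b)/L² = 9·(48/5)·(2·(32/5)-(48/5))/16² = 27/25 kN·m
  R_B = -6M₀ab/L³ = -6·9·(32/5)·(48/5)/16³ = -81/100 kN
  M_B = M₀a(2b-a)/L² = 9·(32/5)·(2·(48/5)-(32/5))/16² = 72/25 kN·m
Load 2 — triangular load w₀=12 kN/m (0→w₀ over full span):
  R_A = 3w₀L/20 = 3·12·16/20 = 144/5 kN
  M_A = w₀L²/30 = 12·16²/30 = 512/5 kN·m
  R_B = 7w₀L/20 = 7·12·16/20 = 336/5 kN
  M_B = -w₀L²/20 = -12·16²/20 = -768/5 kN·m
Load 3 — uniform load w=19 kN/m over full span:
  R_A = wL/2 = 19·16/2 = 152 kN
  M_A = wL²/12 = 19·16²/12 = 1216/3 kN·m
  R_B = wL/2 = 19·16/2 = 152 kN
  M_B = -wL²/12 = -19·16²/12 = -1216/3 kN·m
Load 4 — point force P=4 kN at a=12 m (b=L-a=4):
  R_A = Pb²(3a+b)/L³ = 4·4²·(3·12+4)/16³ = 5/8 kN
  M_A = Pab²/L² = 4·12·4²/16² = 3 kN·m
  R_B = Pa²(a+3b)/L³ = 4·12²·(12+3·4)/16³ = 27/8 kN
  M_B = -Pa²b/L² = -4·12²·4/16² = -9 kN·m
Superposition: R_A = 36447/200 kN, M_A = 38386/75 kN·m, R_B = 44353/200 kN, M_B = -42379/75 kN·m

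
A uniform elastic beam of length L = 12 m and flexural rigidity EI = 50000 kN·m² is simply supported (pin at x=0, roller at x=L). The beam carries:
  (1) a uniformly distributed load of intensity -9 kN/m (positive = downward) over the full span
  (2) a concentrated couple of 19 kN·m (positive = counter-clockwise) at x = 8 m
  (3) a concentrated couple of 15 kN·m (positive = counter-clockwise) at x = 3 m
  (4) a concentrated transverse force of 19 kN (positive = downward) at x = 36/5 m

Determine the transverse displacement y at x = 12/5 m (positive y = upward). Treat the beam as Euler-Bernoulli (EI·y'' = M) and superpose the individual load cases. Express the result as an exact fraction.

Load 1 — uniform load w=-9 kN/m over full span:
  y_1 = -wx(L³-2Lx²+x³)/(24EI) = -(-9)·(12/5)·(12³-2·12·(12/5)²+(12/5)³)/(24·50000) = 56376/1953125 m
Load 2 — applied couple M₀=19 kN·m at a=8 m (b=L-a=4):
  y_2 = (M₀x³/(6L)+C₁x)/EI  [x≤a] with C₁=M₀(3b²-L²)/(6L)=-76/3 = (19·(12/5)³/(6·12)+(-76/3)·(12/5))/50000 = -893/781250 m
Load 3 — applied couple M₀=15 kN·m at a=3 m (b=L-a=9):
  y_3 = (M₀x³/(6L)+C₁x)/EI  [x≤a] with C₁=M₀(3b²-L²)/(6L)=165/8 = (15·(12/5)³/(6·12)+(165/8)·(12/5))/50000 = 2619/2500000 m
Load 4 — point force P=19 kN at a=36/5 m (b=L-a=24/5):
  y_4 = -Pbx(L²-b²-x²)/(6LEI)  [x≤a] = -19·(24/5)·(12/5)·(12²-(24/5)²-(12/5)²)/(6·12·50000) = -2736/390625 m
Superposition: y = Σ y_i = 1360307/62500000 m ≈ 0.021765 m

y(12/5) = 1360307/62500000 m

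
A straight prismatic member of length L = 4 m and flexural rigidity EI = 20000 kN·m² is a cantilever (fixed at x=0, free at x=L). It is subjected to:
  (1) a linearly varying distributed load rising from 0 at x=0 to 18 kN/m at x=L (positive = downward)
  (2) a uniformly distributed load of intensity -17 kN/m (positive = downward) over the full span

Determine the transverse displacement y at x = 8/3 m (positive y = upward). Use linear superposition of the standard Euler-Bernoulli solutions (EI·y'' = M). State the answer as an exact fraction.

Load 1 — triangular load w₀=18 kN/m (0→w₀ over full span):
  y_1 = (w₀Lx³/12-w₀L²x²/6-w₀x⁵/(120L))/EI = (18·4·(8/3)³/12-18·4²·(8/3)²/6-18·(8/3)⁵/(120·4))/20000 = -2944/253125 m
Load 2 — uniform load w=-17 kN/m over full span:
  y_2 = -wx²(x²-4Lx+6L²)/(24EI) = -(-17)·(8/3)²·((8/3)²-4·4·(8/3)+6·4²)/(24·20000) = 2312/151875 m
Superposition: y = Σ y_i = 2728/759375 m ≈ 0.003592 m

y(8/3) = 2728/759375 m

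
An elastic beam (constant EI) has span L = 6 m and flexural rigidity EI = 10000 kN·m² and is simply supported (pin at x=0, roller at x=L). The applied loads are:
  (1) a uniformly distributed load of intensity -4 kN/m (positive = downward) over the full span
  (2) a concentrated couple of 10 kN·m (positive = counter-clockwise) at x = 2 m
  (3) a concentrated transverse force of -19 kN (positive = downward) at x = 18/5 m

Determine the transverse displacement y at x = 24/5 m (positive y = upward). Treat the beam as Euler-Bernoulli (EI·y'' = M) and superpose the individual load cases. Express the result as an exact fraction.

y(24/5) = 7567/781250 m

Load 1 — uniform load w=-4 kN/m over full span:
  y_1 = -wx(L³-2Lx²+x³)/(24EI) = -(-4)·(24/5)·(6³-2·6·(24/5)²+(24/5)³)/(24·10000) = 1566/390625 m
Load 2 — applied couple M₀=10 kN·m at a=2 m (b=L-a=4):
  y_2 = (M₀x³/(6L)-M₀(x-a)²/2+C₁x)/EI  [x>a] with C₁=M₀(3b²-L²)/(6L)=10/3 = (10·(24/5)³/(6·6)-10·((24/5)-2)²/2+(10/3)·(24/5))/10000 = 47/62500 m
Load 3 — point force P=-19 kN at a=18/5 m (b=L-a=12/5):
  y_3 = -Pa(L-x)(2Lx-a²-x²)/(6LEI)  [x>a] = -(-19)·(18/5)·(6-(24/5))·(2·6·(24/5)-(18/5)²-(24/5)²)/(6·6·10000) = 1539/312500 m
Superposition: y = Σ y_i = 7567/781250 m ≈ 0.009686 m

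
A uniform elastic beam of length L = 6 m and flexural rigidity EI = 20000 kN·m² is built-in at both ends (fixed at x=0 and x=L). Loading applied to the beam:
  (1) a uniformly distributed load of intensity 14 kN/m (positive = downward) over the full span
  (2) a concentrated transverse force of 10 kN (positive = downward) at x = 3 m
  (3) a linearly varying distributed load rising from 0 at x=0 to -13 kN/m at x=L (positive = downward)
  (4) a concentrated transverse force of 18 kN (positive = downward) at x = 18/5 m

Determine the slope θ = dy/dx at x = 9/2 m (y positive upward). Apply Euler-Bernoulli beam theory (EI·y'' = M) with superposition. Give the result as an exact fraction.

Load 1 — uniform load w=14 kN/m over full span:
  θ_1 = -wx(L-x)(L-2x)/(12EI) = -14·(9/2)·(6-(9/2))·(6-2·(9/2))/(12·20000) = 189/160000 rad
Load 2 — point force P=10 kN at a=3 m (b=L-a=3):
  θ_2 = Pa²(L-x)(2bL-(3b+a)(L-x))/(2L³EI)  [x>a] = 10·3²·(6-(9/2))·(2·3·6-(3·3+3)·(6-(9/2)))/(2·6³·20000) = 9/32000 rad
Load 3 — triangular load w₀=-13 kN/m (0→w₀ over full span):
  θ_3 = -w₀(2x(L-x)(L-2x)(x+2L)+x²(L-x)²)/(120LEI) = -(-13)·(2·(9/2)·(6-(9/2))·(6-2·(9/2))·((9/2)+2·6)+(9/2)²·(6-(9/2))²)/(120·6·20000) = -14391/25600000 rad
Load 4 — point force P=18 kN at a=18/5 m (b=L-a=12/5):
  θ_4 = Pa²(L-x)(2bL-(3b+a)(L-x))/(2L³EI)  [x>a] = 18·(18/5)²·(6-(9/2))·(2·(12/5)·6-(3·(12/5)+(18/5))·(6-(9/2)))/(2·6³·20000) = 5103/10000000 rad
Superposition: θ = Σ θ_i = 902817/640000000 rad ≈ 0.001411 rad

θ(9/2) = 902817/640000000 rad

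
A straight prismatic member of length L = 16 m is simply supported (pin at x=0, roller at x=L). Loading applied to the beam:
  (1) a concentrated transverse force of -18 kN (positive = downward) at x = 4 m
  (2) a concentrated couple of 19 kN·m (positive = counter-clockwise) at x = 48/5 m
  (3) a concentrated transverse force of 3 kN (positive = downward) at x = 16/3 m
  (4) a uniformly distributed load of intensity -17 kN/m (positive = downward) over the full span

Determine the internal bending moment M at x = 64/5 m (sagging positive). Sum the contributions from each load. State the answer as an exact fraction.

Load 1 — point force P=-18 kN at a=4 m (b=L-a=12):
  M_1 = Pa(L-x)/L  [x>a] = (-18)·4·(16-(64/5))/16 = -72/5 kN·m
Load 2 — applied couple M₀=19 kN·m at a=48/5 m (b=L-a=32/5):
  M_2 = M₀x/L - M₀  [x>a] = 19·(64/5)/16 - 19 = -19/5 kN·m
Load 3 — point force P=3 kN at a=16/3 m (b=L-a=32/3):
  M_3 = Pa(L-x)/L  [x>a] = 3·(16/3)·(16-(64/5))/16 = 16/5 kN·m
Load 4 — uniform load w=-17 kN/m over full span:
  M_4 = wx(L-x)/2 = (-17)·(64/5)·(16-(64/5))/2 = -8704/25 kN·m
Superposition: M = Σ M_i = -9079/25 kN·m ≈ -363.160000 kN·m

M(64/5) = -9079/25 kN·m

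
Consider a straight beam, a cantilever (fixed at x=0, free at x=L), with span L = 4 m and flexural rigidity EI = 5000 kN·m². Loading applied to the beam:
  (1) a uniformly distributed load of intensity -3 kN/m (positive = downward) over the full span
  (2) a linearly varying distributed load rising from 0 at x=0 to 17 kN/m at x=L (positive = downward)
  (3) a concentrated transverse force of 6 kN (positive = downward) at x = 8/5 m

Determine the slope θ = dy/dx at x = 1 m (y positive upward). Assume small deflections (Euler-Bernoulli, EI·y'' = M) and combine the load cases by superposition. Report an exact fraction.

Load 1 — uniform load w=-3 kN/m over full span:
  θ_1 = -wx(x²-3Lx+3L²)/(6EI) = -(-3)·1·(1²-3·4·1+3·4²)/(6·5000) = 37/10000 rad
Load 2 — triangular load w₀=17 kN/m (0→w₀ over full span):
  θ_2 = (w₀Lx²/4-w₀L²x/3-w₀x⁴/(24L))/EI = (17·4·1²/4-17·4²·1/3-17·1⁴/(24·4))/5000 = -2363/160000 rad
Load 3 — point force P=6 kN at a=8/5 m (b=L-a=12/5):
  θ_3 = -Px(2a-x)/(2EI)  [x≤a] = -6·1·(2·(8/5)-1)/(2·5000) = -33/25000 rad
Superposition: θ = Σ θ_i = -9911/800000 rad ≈ -0.012389 rad

θ(1) = -9911/800000 rad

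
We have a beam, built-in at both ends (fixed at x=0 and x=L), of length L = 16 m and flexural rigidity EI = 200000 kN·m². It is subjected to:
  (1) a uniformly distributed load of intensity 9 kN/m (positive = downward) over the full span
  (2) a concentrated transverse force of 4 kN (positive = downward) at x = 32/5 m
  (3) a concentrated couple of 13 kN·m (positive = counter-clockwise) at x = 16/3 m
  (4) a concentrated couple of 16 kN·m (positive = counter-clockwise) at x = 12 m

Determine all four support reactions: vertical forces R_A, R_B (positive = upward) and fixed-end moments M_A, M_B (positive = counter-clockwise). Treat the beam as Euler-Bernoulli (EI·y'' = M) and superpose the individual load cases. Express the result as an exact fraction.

Load 1 — uniform load w=9 kN/m over full span:
  R_A = wL/2 = 9·16/2 = 72 kN
  M_A = wL²/12 = 9·16²/12 = 192 kN·m
  R_B = wL/2 = 9·16/2 = 72 kN
  M_B = -wL²/12 = -9·16²/12 = -192 kN·m
Load 2 — point force P=4 kN at a=32/5 m (b=L-a=48/5):
  R_A = Pb²(3a+b)/L³ = 4·(48/5)²·(3·(32/5)+(48/5))/16³ = 324/125 kN
  M_A = Pab²/L² = 4·(32/5)·(48/5)²/16² = 1152/125 kN·m
  R_B = Pa²(a+3b)/L³ = 4·(32/5)²·((32/5)+3·(48/5))/16³ = 176/125 kN
  M_B = -Pa²b/L² = -4·(32/5)²·(48/5)/16² = -768/125 kN·m
Load 3 — applied couple M₀=13 kN·m at a=16/3 m (b=L-a=32/3):
  R_A = 6M₀ab/L³ = 6·13·(16/3)·(32/3)/16³ = 13/12 kN
  M_A = M₀b(2a-b)/L² = 13·(32/3)·(2·(16/3)-(32/3))/16² = 0 kN·m
  R_B = -6M₀ab/L³ = -6·13·(16/3)·(32/3)/16³ = -13/12 kN
  M_B = M₀a(2b-a)/L² = 13·(16/3)·(2·(32/3)-(16/3))/16² = 13/3 kN·m
Load 4 — applied couple M₀=16 kN·m at a=12 m (b=L-a=4):
  R_A = 6M₀ab/L³ = 6·16·12·4/16³ = 9/8 kN
  M_A = M₀b(2a-b)/L² = 16·4·(2·12-4)/16² = 5 kN·m
  R_B = -6M₀ab/L³ = -6·16·12·4/16³ = -9/8 kN
  M_B = M₀a(2b-a)/L² = 16·12·(2·4-12)/16² = -3 kN·m
Superposition: R_A = 230401/3000 kN, M_A = 25777/125 kN·m, R_B = 213599/3000 kN, M_B = -73804/375 kN·m

R_A = 230401/3000 kN, M_A = 25777/125 kN·m, R_B = 213599/3000 kN, M_B = -73804/375 kN·m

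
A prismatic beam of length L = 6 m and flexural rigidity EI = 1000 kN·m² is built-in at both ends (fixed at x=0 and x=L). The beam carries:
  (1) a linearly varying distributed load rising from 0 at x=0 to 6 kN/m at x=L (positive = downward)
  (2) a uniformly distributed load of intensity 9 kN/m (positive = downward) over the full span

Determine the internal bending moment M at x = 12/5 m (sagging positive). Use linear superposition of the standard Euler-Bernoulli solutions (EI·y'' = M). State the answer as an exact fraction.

M(12/5) = 1917/125 kN·m

Load 1 — triangular load w₀=6 kN/m (0→w₀ over full span):
  M_1 = 3w₀Lx/20 - w₀L²/30 - w₀x³/(6L) = 3·6·6·(12/5)/20 - 6·6²/30 - 6·(12/5)³/(6·6) = 432/125 kN·m
Load 2 — uniform load w=9 kN/m over full span:
  M_2 = wLx/2 - wL²/12 - wx²/2 = 9·6·(12/5)/2 - 9·6²/12 - 9·(12/5)²/2 = 297/25 kN·m
Superposition: M = Σ M_i = 1917/125 kN·m ≈ 15.336000 kN·m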